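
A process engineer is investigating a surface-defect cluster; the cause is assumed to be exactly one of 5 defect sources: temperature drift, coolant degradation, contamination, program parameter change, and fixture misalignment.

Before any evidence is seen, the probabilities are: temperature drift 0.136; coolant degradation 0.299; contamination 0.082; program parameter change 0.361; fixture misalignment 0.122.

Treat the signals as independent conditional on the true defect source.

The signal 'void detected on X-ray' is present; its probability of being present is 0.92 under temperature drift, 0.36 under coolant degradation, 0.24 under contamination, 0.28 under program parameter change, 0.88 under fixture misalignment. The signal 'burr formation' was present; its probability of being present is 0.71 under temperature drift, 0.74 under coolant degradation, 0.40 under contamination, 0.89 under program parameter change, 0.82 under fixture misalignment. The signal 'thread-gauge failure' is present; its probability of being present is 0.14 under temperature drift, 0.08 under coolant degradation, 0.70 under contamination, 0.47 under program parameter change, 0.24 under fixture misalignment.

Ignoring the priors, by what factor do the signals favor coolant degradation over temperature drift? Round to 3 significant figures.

0.233

Joint likelihood of the signal pattern under each hypothesis:
  coolant degradation: 0.36 × 0.74 × 0.08 = 0.021312
  temperature drift: 0.92 × 0.71 × 0.14 = 0.091448
Bayes factor = 0.021312 / 0.091448 ≈ 0.233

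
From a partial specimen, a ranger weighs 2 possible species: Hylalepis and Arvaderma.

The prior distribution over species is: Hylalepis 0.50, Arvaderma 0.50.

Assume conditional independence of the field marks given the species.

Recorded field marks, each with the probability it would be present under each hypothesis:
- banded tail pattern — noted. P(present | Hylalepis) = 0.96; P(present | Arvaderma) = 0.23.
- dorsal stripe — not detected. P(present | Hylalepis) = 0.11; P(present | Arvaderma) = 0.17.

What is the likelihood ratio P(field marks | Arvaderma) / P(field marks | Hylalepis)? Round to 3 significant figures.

Joint likelihood of the field mark pattern under each hypothesis (using 1 − P(present | H) for each absent field mark):
  Arvaderma: 0.23 × (1 − 0.17) = 0.1909
  Hylalepis: 0.96 × (1 − 0.11) = 0.8544
Bayes factor = 0.1909 / 0.8544 ≈ 0.223

0.223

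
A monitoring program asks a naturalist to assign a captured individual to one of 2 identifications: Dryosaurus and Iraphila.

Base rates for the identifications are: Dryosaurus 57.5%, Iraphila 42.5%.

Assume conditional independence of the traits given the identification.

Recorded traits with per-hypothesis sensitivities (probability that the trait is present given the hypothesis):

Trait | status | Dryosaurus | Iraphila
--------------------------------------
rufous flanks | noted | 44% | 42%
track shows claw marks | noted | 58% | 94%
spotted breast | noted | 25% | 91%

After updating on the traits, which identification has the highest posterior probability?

Iraphila

For each hypothesis, the unnormalized posterior weight is prior × product of the trait likelihoods:
  Dryosaurus: 0.575 × 0.44 × 0.58 × 0.25 = 0.036685
  Iraphila: 0.425 × 0.42 × 0.94 × 0.91 = 0.15269
Normalizing constant Z = 0.036685 + 0.15269 = 0.18937.
P(Dryosaurus | evidence) ≈ 0.036685 / 0.18937 ≈ 0.194
P(Iraphila | evidence) ≈ 0.15269 / 0.18937 ≈ 0.806
The largest is 0.806, so Iraphila is most probable.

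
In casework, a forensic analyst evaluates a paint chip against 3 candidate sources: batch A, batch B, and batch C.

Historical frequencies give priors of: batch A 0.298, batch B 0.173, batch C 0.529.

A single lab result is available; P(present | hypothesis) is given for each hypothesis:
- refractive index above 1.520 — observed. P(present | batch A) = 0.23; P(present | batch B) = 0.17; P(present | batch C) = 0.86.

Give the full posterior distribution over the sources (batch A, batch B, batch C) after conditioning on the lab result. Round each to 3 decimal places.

By Bayes' rule, the unnormalized weight for each hypothesis is prior × likelihood:
  batch A: 0.298 × 0.23 = 0.06854
  batch B: 0.173 × 0.17 = 0.02941
  batch C: 0.529 × 0.86 = 0.45494
The unnormalized weights sum to 0.55289.
P(batch A | evidence) = 0.06854 / 0.55289 ≈ 0.124
P(batch B | evidence) = 0.02941 / 0.55289 ≈ 0.053
P(batch C | evidence) = 0.45494 / 0.55289 ≈ 0.823

0.124, 0.053, 0.823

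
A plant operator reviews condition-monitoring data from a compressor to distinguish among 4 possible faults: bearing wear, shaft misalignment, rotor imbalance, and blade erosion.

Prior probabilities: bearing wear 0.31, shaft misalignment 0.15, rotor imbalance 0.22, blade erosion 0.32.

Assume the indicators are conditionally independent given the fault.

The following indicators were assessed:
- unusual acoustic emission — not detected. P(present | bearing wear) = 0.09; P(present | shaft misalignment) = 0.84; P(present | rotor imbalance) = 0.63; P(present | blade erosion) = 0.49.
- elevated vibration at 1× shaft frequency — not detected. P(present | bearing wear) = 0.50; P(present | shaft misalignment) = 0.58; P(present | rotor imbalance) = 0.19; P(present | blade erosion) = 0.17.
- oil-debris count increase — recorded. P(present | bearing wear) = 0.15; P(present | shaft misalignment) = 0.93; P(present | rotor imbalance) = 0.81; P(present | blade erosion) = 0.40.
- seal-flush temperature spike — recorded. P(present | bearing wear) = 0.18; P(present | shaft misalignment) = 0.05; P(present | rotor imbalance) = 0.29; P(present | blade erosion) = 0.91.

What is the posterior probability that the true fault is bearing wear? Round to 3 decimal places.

For each hypothesis, the unnormalized posterior weight is prior × product of the indicator likelihoods (using 1 − P(present | H) for each absent indicator):
  bearing wear: 0.31 × (1 − 0.09) × (1 − 0.50) × 0.15 × 0.18 = 0.0038083
  shaft misalignment: 0.15 × (1 − 0.84) × (1 − 0.58) × 0.93 × 0.05 = 0.00046872
  rotor imbalance: 0.22 × (1 − 0.63) × (1 − 0.19) × 0.81 × 0.29 = 0.015488
  blade erosion: 0.32 × (1 − 0.49) × (1 − 0.17) × 0.40 × 0.91 = 0.049306
The unnormalized weights sum to 0.069071.
P(bearing wear | evidence) = 0.0038083 / 0.069071 ≈ 0.055.

0.055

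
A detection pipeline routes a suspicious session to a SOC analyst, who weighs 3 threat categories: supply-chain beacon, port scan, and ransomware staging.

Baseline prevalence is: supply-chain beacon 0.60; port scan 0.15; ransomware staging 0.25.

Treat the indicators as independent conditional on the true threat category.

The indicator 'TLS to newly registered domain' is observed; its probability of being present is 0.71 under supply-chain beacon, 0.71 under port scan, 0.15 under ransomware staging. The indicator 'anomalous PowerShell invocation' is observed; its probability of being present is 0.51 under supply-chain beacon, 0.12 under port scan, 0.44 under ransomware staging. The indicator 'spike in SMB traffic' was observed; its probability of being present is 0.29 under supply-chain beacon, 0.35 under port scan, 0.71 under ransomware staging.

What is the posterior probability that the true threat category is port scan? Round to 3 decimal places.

For each hypothesis, the unnormalized posterior weight is prior × product of the indicator likelihoods:
  supply-chain beacon: 0.60 × 0.71 × 0.51 × 0.29 = 0.063005
  port scan: 0.15 × 0.71 × 0.12 × 0.35 = 0.004473
  ransomware staging: 0.25 × 0.15 × 0.44 × 0.71 = 0.011715
Marginal likelihood of the evidence = 0.079193.
P(port scan | evidence) = 0.004473 / 0.079193 ≈ 0.056.

0.056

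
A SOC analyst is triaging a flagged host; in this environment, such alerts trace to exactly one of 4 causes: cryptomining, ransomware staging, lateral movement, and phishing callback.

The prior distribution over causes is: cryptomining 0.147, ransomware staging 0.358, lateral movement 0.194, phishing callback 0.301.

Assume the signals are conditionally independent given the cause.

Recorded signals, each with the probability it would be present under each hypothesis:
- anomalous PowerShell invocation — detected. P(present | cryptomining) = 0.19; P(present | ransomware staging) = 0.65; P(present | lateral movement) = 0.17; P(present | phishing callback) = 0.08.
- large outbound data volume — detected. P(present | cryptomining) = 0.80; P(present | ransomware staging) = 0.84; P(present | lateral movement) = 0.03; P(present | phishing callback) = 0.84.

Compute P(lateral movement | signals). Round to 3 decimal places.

By Bayes' rule with conditional independence, the unnormalized weight for each hypothesis is prior × ∏ likelihoods:
  cryptomining: 0.147 × 0.19 × 0.80 = 0.022344
  ransomware staging: 0.358 × 0.65 × 0.84 = 0.19547
  lateral movement: 0.194 × 0.17 × 0.03 = 0.0009894
  phishing callback: 0.301 × 0.08 × 0.84 = 0.020227
Normalizing constant Z = 0.022344 + 0.19547 + 0.0009894 + 0.020227 = 0.23903.
P(lateral movement | evidence) = 0.0009894 / 0.23903 ≈ 0.004.

0.004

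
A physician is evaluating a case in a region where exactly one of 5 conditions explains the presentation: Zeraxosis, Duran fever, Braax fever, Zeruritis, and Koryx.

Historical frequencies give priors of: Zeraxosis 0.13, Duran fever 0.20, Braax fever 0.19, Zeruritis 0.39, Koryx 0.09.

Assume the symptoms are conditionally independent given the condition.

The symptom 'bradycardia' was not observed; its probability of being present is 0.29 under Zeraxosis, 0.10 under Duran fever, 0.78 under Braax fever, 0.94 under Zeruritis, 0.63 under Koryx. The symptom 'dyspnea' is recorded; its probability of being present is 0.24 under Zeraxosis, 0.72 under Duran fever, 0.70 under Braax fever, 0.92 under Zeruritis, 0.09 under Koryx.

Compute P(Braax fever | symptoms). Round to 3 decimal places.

0.142

For each hypothesis, the unnormalized posterior weight is prior × product of the symptom likelihoods (using 1 − P(present | H) for each absent symptom):
  Zeraxosis: 0.13 × (1 − 0.29) × 0.24 = 0.022152
  Duran fever: 0.20 × (1 − 0.10) × 0.72 = 0.1296
  Braax fever: 0.19 × (1 − 0.78) × 0.70 = 0.02926
  Zeruritis: 0.39 × (1 − 0.94) × 0.92 = 0.021528
  Koryx: 0.09 × (1 − 0.63) × 0.09 = 0.002997
The unnormalized weights sum to 0.20554.
P(Braax fever | evidence) = 0.02926 / 0.20554 ≈ 0.142.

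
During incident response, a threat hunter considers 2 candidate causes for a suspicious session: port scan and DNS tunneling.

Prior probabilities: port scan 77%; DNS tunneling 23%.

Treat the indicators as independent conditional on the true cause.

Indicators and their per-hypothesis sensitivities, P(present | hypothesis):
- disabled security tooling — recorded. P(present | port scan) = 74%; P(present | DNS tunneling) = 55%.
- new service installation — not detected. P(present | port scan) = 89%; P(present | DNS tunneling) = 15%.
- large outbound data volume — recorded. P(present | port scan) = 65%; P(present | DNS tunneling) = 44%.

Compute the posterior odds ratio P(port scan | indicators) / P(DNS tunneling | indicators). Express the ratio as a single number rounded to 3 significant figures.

0.861

Unnormalized posterior weight (prior times the indicator likelihoods) for each of the two hypotheses (using 1 − P(present | H) for each absent indicator):
  port scan: 0.77 × 0.74 × (1 − 0.89) × 0.65 = 0.040741
  DNS tunneling: 0.23 × 0.55 × (1 − 0.15) × 0.44 = 0.047311
Posterior odds = 0.040741 / 0.047311 ≈ 0.861.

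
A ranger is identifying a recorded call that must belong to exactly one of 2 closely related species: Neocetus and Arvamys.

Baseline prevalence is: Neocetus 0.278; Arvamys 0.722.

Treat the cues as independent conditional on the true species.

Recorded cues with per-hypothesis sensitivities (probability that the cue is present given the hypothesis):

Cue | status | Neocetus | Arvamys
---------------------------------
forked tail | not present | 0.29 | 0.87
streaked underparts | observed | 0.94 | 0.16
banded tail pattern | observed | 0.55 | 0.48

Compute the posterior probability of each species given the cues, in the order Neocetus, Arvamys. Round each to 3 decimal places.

By Bayes' rule with conditional independence, the unnormalized weight for each hypothesis is prior × ∏ likelihoods (using 1 − P(present | H) for each absent cue):
  Neocetus: 0.278 × (1 − 0.29) × 0.94 × 0.55 = 0.10205
  Arvamys: 0.722 × (1 − 0.87) × 0.16 × 0.48 = 0.0072084
Normalizing constant Z = 0.10205 + 0.0072084 = 0.10925.
P(Neocetus | evidence) = 0.10205 / 0.10925 ≈ 0.934
P(Arvamys | evidence) = 0.0072084 / 0.10925 ≈ 0.066

0.934, 0.066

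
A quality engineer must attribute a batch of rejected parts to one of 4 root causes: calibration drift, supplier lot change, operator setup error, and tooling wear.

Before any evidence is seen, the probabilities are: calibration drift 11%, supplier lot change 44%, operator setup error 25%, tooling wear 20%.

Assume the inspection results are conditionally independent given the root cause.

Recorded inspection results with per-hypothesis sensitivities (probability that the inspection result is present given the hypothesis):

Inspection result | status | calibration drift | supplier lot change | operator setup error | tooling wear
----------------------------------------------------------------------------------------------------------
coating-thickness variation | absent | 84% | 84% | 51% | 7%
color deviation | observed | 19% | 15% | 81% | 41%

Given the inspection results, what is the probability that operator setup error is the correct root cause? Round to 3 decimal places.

Multiply each prior by the joint likelihood of the inspection result pattern (using 1 − P(present | H) for each absent inspection result):
  calibration drift: 0.11 × (1 − 0.84) × 0.19 = 0.003344
  supplier lot change: 0.44 × (1 − 0.84) × 0.15 = 0.01056
  operator setup error: 0.25 × (1 − 0.51) × 0.81 = 0.099225
  tooling wear: 0.20 × (1 − 0.07) × 0.41 = 0.07626
Normalizing constant Z = 0.003344 + 0.01056 + 0.099225 + 0.07626 = 0.18939.
P(operator setup error | evidence) = 0.099225 / 0.18939 ≈ 0.524.

0.524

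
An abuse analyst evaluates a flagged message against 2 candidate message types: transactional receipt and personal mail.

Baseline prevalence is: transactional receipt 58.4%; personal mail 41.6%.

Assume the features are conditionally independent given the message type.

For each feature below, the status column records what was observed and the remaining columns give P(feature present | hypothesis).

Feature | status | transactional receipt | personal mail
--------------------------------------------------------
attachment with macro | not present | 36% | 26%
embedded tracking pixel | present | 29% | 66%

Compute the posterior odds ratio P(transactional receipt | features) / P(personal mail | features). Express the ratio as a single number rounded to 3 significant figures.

0.533

Unnormalized posterior weight (prior times the feature likelihoods) for each of the two hypotheses (using 1 − P(present | H) for each absent feature):
  transactional receipt: 0.584 × (1 − 0.36) × 0.29 = 0.10839
  personal mail: 0.416 × (1 − 0.26) × 0.66 = 0.20317
Odds(transactional receipt : personal mail) = 0.10839 / 0.20317 ≈ 0.533.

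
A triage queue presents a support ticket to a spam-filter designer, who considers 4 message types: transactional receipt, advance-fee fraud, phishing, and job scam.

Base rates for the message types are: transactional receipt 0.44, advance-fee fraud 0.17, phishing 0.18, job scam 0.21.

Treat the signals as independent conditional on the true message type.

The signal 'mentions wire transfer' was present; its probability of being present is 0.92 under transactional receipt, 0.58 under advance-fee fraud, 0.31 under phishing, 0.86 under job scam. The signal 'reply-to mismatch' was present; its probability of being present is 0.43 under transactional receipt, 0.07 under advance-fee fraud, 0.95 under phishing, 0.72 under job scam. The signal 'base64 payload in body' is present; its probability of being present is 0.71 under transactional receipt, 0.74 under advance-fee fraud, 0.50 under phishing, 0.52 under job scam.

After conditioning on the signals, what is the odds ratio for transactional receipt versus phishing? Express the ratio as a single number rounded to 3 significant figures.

4.66

Unnormalized posterior weight (prior times the signal likelihoods) for each of the two hypotheses:
  transactional receipt: 0.44 × 0.92 × 0.43 × 0.71 = 0.12359
  phishing: 0.18 × 0.31 × 0.95 × 0.50 = 0.026505
Posterior odds = 0.12359 / 0.026505 ≈ 4.66.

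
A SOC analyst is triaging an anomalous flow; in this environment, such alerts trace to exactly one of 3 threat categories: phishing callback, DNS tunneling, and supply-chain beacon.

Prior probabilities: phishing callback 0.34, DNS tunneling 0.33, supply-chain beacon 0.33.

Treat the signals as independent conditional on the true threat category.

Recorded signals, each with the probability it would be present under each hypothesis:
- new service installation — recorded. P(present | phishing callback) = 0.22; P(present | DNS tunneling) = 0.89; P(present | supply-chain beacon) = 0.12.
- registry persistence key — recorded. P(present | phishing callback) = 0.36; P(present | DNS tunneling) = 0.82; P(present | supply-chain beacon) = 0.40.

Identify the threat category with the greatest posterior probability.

DNS tunneling

By Bayes' rule with conditional independence, the unnormalized weight for each hypothesis is prior × ∏ likelihoods:
  phishing callback: 0.34 × 0.22 × 0.36 = 0.026928
  DNS tunneling: 0.33 × 0.89 × 0.82 = 0.24083
  supply-chain beacon: 0.33 × 0.12 × 0.40 = 0.01584
Marginal likelihood of the evidence = 0.2836.
P(phishing callback | evidence) ≈ 0.026928 / 0.2836 ≈ 0.095
P(DNS tunneling | evidence) ≈ 0.24083 / 0.2836 ≈ 0.849
P(supply-chain beacon | evidence) ≈ 0.01584 / 0.2836 ≈ 0.056
The largest is 0.849, so DNS tunneling is most probable.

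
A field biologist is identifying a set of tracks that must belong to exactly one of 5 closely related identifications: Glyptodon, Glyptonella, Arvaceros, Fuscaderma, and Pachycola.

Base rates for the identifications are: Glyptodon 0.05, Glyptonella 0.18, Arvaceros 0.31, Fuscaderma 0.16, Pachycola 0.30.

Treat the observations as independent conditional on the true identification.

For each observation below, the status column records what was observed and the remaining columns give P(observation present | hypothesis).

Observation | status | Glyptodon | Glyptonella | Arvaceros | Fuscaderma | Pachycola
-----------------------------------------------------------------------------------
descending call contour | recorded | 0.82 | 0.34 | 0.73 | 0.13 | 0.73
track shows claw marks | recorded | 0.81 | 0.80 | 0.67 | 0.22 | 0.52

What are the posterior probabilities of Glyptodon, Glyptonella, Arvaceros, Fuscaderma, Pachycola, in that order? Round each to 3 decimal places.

By Bayes' rule with conditional independence, the unnormalized weight for each hypothesis is prior × ∏ likelihoods:
  Glyptodon: 0.05 × 0.82 × 0.81 = 0.03321
  Glyptonella: 0.18 × 0.34 × 0.80 = 0.04896
  Arvaceros: 0.31 × 0.73 × 0.67 = 0.15162
  Fuscaderma: 0.16 × 0.13 × 0.22 = 0.004576
  Pachycola: 0.30 × 0.73 × 0.52 = 0.11388
Normalizing constant Z = 0.03321 + 0.04896 + 0.15162 + 0.004576 + 0.11388 = 0.35225.
P(Glyptodon | evidence) = 0.03321 / 0.35225 ≈ 0.094
P(Glyptonella | evidence) = 0.04896 / 0.35225 ≈ 0.139
P(Arvaceros | evidence) = 0.15162 / 0.35225 ≈ 0.430
P(Fuscaderma | evidence) = 0.004576 / 0.35225 ≈ 0.013
P(Pachycola | evidence) = 0.11388 / 0.35225 ≈ 0.323

0.094, 0.139, 0.430, 0.013, 0.323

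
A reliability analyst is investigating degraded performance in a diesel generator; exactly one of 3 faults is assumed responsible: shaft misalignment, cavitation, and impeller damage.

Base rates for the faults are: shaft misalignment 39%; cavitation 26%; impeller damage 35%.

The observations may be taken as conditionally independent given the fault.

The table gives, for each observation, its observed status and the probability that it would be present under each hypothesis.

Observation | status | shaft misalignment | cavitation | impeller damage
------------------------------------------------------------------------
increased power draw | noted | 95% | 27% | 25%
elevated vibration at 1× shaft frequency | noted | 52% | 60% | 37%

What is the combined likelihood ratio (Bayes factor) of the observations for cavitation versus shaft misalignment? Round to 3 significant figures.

0.328

The Bayes factor is the ratio of the joint likelihoods of the evidence pattern under the two hypotheses.
  cavitation: 0.27 × 0.60 = 0.162
  shaft misalignment: 0.95 × 0.52 = 0.494
Bayes factor = 0.162 / 0.494 ≈ 0.328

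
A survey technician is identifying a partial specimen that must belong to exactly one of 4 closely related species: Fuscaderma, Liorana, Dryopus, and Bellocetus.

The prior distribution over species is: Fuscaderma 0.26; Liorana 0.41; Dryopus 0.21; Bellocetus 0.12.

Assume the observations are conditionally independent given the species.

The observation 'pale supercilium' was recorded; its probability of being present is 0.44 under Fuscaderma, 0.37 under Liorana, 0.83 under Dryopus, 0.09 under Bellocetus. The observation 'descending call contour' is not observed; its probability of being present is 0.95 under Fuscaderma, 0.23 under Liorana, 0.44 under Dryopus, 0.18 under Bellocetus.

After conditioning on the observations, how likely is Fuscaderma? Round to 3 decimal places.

0.025

By Bayes' rule with conditional independence, the unnormalized weight for each hypothesis is prior × ∏ likelihoods (using 1 − P(present | H) for each absent observation):
  Fuscaderma: 0.26 × 0.44 × (1 − 0.95) = 0.00572
  Liorana: 0.41 × 0.37 × (1 − 0.23) = 0.11681
  Dryopus: 0.21 × 0.83 × (1 − 0.44) = 0.097608
  Bellocetus: 0.12 × 0.09 × (1 − 0.18) = 0.008856
The unnormalized weights sum to 0.22899.
P(Fuscaderma | evidence) = 0.00572 / 0.22899 ≈ 0.025.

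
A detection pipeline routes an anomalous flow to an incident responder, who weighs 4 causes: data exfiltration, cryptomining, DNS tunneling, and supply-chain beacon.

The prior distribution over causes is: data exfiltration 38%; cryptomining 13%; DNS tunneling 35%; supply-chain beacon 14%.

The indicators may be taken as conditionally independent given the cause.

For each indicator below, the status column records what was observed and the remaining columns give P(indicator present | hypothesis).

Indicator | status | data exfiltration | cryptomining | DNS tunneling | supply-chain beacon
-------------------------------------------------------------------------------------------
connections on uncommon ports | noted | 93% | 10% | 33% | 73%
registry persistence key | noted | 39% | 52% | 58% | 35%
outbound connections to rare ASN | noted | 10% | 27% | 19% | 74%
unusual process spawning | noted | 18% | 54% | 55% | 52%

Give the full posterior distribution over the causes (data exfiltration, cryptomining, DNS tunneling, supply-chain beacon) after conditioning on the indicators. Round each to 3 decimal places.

0.102, 0.041, 0.289, 0.568

Multiply each prior by the joint likelihood of the indicator pattern:
  data exfiltration: 0.38 × 0.93 × 0.39 × 0.10 × 0.18 = 0.0024809
  cryptomining: 0.13 × 0.10 × 0.52 × 0.27 × 0.54 = 0.00098561
  DNS tunneling: 0.35 × 0.33 × 0.58 × 0.19 × 0.55 = 0.0070005
  supply-chain beacon: 0.14 × 0.73 × 0.35 × 0.74 × 0.52 = 0.013764
Normalizing constant Z = 0.0024809 + 0.00098561 + 0.0070005 + 0.013764 = 0.024231.
P(data exfiltration | evidence) = 0.0024809 / 0.024231 ≈ 0.102
P(cryptomining | evidence) = 0.00098561 / 0.024231 ≈ 0.041
P(DNS tunneling | evidence) = 0.0070005 / 0.024231 ≈ 0.289
P(supply-chain beacon | evidence) = 0.013764 / 0.024231 ≈ 0.568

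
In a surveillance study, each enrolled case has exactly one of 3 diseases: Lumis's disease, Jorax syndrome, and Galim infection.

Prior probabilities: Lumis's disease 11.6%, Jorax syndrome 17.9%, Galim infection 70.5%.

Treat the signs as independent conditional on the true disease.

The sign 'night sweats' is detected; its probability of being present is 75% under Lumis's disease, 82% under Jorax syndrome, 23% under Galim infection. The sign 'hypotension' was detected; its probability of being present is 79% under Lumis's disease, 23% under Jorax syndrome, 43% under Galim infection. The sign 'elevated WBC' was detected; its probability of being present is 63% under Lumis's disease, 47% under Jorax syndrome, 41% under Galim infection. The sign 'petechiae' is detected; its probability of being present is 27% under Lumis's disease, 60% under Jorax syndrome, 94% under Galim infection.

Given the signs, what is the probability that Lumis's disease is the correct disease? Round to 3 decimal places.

Multiply each prior by the joint likelihood of the sign pattern:
  Lumis's disease: 0.116 × 0.75 × 0.79 × 0.63 × 0.27 = 0.011691
  Jorax syndrome: 0.179 × 0.82 × 0.23 × 0.47 × 0.60 = 0.0095202
  Galim infection: 0.705 × 0.23 × 0.43 × 0.41 × 0.94 = 0.026872
Marginal likelihood of the evidence = 0.048083.
P(Lumis's disease | evidence) = 0.011691 / 0.048083 ≈ 0.243.

0.243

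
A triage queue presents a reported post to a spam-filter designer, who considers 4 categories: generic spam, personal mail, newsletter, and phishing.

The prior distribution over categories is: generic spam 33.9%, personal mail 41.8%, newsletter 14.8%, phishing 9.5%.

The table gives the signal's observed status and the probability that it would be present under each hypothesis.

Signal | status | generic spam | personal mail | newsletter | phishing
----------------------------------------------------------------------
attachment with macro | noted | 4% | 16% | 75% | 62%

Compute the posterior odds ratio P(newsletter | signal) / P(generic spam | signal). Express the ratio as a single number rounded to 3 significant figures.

The normalizing constant cancels in an odds ratio, so compute prior × likelihood for the two hypotheses only:
  newsletter: 0.148 × 0.75 = 0.111
  generic spam: 0.339 × 0.04 = 0.01356
Odds(newsletter : generic spam) = 0.111 / 0.01356 ≈ 8.19.

8.19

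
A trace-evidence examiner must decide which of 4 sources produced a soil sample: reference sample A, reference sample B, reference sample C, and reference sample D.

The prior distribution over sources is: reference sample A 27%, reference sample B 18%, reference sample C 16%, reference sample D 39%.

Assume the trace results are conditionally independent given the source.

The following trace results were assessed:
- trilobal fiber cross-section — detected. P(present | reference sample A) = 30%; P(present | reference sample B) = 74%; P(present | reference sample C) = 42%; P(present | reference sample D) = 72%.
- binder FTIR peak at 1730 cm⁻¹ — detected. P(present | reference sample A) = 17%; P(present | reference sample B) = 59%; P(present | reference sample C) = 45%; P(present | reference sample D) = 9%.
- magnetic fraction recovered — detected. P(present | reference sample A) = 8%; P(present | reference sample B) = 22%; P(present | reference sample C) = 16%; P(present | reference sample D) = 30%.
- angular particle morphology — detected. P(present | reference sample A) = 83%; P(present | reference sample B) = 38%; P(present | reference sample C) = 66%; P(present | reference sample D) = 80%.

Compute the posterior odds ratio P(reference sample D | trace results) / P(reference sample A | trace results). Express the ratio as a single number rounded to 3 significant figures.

The normalizing constant cancels in an odds ratio, so compute prior × likelihood for the two hypotheses only:
  reference sample D: 0.39 × 0.72 × 0.09 × 0.30 × 0.80 = 0.0060653
  reference sample A: 0.27 × 0.30 × 0.17 × 0.08 × 0.83 = 0.00091433
Odds(reference sample D : reference sample A) = 0.0060653 / 0.00091433 ≈ 6.63.

6.63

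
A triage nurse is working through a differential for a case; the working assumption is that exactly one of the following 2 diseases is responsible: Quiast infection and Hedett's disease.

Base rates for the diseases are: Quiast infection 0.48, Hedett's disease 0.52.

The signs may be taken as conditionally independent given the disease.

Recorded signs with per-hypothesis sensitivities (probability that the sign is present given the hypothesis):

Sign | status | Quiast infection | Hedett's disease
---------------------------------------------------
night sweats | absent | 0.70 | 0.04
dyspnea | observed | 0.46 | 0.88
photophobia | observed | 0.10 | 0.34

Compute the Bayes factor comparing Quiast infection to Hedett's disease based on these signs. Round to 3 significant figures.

0.0480

The Bayes factor is the ratio of the joint likelihoods of the sign pattern under the two hypotheses (using 1 − P(present | H) for each absent sign).
  Quiast infection: (1 − 0.70) × 0.46 × 0.10 = 0.0138
  Hedett's disease: (1 − 0.04) × 0.88 × 0.34 = 0.28723
Bayes factor = 0.0138 / 0.28723 ≈ 0.0480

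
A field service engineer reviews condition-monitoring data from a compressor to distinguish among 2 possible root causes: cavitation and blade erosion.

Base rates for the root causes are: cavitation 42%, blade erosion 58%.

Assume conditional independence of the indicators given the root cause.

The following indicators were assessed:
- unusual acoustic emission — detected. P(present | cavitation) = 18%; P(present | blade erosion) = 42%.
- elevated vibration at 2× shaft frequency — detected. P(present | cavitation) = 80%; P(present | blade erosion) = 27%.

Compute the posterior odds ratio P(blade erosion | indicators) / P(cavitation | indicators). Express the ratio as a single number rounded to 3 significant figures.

Posterior odds equal prior odds times the likelihood ratio; only the two competing hypotheses matter.
  blade erosion: 0.58 × 0.42 × 0.27 = 0.065772
  cavitation: 0.42 × 0.18 × 0.80 = 0.06048
Odds(blade erosion : cavitation) = 0.065772 / 0.06048 ≈ 1.09.

1.09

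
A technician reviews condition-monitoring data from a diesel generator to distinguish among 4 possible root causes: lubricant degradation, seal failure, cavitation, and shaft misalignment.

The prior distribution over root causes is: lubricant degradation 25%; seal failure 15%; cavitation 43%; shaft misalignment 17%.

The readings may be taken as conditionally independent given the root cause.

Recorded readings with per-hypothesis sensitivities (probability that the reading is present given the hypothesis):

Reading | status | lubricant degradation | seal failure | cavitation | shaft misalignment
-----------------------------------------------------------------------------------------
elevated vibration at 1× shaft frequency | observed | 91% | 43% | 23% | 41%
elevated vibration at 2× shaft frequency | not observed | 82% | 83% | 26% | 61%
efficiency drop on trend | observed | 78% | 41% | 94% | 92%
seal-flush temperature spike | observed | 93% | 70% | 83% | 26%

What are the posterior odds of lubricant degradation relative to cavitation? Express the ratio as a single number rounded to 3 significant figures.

0.520

Posterior odds equal prior odds times the likelihood ratio; only the two competing hypotheses matter (using 1 − P(present | H) for each absent reading).
  lubricant degradation: 0.25 × 0.91 × (1 − 0.82) × 0.78 × 0.93 = 0.029705
  cavitation: 0.43 × 0.23 × (1 − 0.26) × 0.94 × 0.83 = 0.0571
Posterior odds = 0.029705 / 0.0571 ≈ 0.520.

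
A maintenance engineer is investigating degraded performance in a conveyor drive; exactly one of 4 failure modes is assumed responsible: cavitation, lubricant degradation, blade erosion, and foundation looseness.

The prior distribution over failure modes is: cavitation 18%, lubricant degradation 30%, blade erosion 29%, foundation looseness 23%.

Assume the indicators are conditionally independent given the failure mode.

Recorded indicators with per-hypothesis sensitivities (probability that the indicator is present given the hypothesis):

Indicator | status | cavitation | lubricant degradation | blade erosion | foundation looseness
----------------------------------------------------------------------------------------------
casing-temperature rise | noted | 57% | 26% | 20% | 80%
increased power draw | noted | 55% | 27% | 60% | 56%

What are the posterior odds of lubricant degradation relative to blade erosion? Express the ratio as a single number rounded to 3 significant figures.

0.605

The normalizing constant cancels in an odds ratio, so compute prior × likelihood for the two hypotheses only:
  lubricant degradation: 0.30 × 0.26 × 0.27 = 0.02106
  blade erosion: 0.29 × 0.20 × 0.60 = 0.0348
Odds(lubricant degradation : blade erosion) = 0.02106 / 0.0348 ≈ 0.605.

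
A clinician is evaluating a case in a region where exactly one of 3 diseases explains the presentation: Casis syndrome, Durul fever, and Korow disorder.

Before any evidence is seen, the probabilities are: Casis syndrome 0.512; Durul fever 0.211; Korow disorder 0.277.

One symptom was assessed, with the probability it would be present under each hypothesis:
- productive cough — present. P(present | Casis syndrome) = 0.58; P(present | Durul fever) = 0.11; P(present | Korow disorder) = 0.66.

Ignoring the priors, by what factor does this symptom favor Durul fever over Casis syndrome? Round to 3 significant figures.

The Bayes factor is the ratio of the two likelihoods.
  Durul fever: 0.11
  Casis syndrome: 0.58
Bayes factor = 0.11 / 0.58 ≈ 0.190

0.190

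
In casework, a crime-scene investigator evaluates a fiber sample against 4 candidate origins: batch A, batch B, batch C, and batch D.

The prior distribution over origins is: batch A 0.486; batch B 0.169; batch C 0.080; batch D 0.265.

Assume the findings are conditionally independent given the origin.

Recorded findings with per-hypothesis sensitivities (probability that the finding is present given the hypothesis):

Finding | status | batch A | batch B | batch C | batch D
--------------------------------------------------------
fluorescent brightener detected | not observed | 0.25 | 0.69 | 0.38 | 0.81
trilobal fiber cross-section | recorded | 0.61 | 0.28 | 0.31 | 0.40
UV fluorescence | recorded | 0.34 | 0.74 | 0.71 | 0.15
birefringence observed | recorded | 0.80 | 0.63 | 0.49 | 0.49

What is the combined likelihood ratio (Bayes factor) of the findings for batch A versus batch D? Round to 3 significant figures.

22.3

Take the product of per-finding likelihoods under each hypothesis (using 1 − P(present | H) for each absent finding), then divide.
  batch A: (1 − 0.25) × 0.61 × 0.34 × 0.80 = 0.12444
  batch D: (1 − 0.81) × 0.40 × 0.15 × 0.49 = 0.005586
Bayes factor = 0.12444 / 0.005586 ≈ 22.3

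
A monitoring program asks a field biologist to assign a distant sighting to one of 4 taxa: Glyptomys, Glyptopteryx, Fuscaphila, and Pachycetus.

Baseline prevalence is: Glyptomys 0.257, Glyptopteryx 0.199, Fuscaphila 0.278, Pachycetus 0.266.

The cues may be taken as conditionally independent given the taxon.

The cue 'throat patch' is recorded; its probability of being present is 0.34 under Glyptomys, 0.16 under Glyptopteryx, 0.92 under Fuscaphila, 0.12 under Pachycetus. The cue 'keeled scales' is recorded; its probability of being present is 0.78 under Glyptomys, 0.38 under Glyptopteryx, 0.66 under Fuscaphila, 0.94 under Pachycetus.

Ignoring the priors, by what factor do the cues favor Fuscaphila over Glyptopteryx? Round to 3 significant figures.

Take the product of per-cue likelihoods under each hypothesis, then divide.
  Fuscaphila: 0.92 × 0.66 = 0.6072
  Glyptopteryx: 0.16 × 0.38 = 0.0608
Bayes factor = 0.6072 / 0.0608 ≈ 9.99

9.99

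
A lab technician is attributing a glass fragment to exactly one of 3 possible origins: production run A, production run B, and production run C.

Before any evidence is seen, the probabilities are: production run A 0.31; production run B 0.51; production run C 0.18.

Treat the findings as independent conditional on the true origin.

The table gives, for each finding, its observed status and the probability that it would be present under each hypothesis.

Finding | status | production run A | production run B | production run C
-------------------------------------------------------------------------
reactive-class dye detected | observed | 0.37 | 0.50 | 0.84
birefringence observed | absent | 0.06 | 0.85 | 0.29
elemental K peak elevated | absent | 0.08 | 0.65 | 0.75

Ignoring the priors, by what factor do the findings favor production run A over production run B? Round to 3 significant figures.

12.2

Joint likelihood of the evidence pattern under each hypothesis (using 1 − P(present | H) for each absent finding):
  production run A: 0.37 × (1 − 0.06) × (1 − 0.08) = 0.31998
  production run B: 0.50 × (1 − 0.85) × (1 − 0.65) = 0.02625
Bayes factor = 0.31998 / 0.02625 ≈ 12.2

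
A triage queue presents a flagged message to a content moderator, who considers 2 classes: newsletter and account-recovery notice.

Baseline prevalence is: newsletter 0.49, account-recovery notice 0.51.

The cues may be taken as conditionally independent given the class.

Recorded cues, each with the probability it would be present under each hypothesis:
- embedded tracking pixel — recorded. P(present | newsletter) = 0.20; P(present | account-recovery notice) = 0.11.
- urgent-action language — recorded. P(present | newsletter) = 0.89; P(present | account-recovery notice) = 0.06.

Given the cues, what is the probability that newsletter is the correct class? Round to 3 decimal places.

Multiply each prior by the joint likelihood of the cue pattern:
  newsletter: 0.49 × 0.20 × 0.89 = 0.08722
  account-recovery notice: 0.51 × 0.11 × 0.06 = 0.003366
The unnormalized weights sum to 0.090586.
P(newsletter | evidence) = 0.08722 / 0.090586 ≈ 0.963.

0.963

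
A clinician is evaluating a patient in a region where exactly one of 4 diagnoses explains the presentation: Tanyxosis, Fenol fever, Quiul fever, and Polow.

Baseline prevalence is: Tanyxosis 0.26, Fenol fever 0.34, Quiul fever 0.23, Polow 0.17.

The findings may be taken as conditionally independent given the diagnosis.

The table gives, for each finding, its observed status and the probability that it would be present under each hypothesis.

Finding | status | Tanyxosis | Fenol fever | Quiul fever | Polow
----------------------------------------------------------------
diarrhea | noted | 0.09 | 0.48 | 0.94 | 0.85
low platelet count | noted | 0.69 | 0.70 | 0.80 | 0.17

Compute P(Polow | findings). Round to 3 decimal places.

0.075

For each hypothesis, the unnormalized posterior weight is prior × product of the finding likelihoods:
  Tanyxosis: 0.26 × 0.09 × 0.69 = 0.016146
  Fenol fever: 0.34 × 0.48 × 0.70 = 0.11424
  Quiul fever: 0.23 × 0.94 × 0.80 = 0.17296
  Polow: 0.17 × 0.85 × 0.17 = 0.024565
The unnormalized weights sum to 0.32791.
P(Polow | evidence) = 0.024565 / 0.32791 ≈ 0.075.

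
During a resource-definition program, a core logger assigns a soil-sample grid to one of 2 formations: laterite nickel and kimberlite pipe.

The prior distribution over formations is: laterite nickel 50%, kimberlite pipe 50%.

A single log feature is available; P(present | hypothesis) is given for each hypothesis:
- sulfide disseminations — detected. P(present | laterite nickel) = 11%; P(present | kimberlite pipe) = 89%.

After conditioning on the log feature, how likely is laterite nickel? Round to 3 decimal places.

0.110

For each hypothesis, the unnormalized posterior weight is prior × likelihood:
  laterite nickel: 0.50 × 0.11 = 0.055
  kimberlite pipe: 0.50 × 0.89 = 0.445
Marginal likelihood of the evidence = 0.5.
P(laterite nickel | evidence) = 0.055 / 0.5 ≈ 0.110.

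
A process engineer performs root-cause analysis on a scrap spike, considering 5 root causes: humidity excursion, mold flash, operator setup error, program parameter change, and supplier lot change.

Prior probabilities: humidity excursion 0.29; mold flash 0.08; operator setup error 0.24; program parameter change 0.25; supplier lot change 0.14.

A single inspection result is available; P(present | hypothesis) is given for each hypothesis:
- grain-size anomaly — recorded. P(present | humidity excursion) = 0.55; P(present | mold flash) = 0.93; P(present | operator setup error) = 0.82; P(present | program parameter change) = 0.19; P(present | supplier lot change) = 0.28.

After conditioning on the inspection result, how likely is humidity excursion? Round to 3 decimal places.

0.308

For each hypothesis, the unnormalized posterior weight is prior × likelihood:
  humidity excursion: 0.29 × 0.55 = 0.1595
  mold flash: 0.08 × 0.93 = 0.0744
  operator setup error: 0.24 × 0.82 = 0.1968
  program parameter change: 0.25 × 0.19 = 0.0475
  supplier lot change: 0.14 × 0.28 = 0.0392
Marginal likelihood of the evidence = 0.5174.
P(humidity excursion | evidence) = 0.1595 / 0.5174 ≈ 0.308.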